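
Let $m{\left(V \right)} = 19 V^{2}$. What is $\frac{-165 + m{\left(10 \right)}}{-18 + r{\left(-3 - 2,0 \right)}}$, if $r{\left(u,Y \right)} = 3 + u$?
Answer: $- \frac{347}{4} \approx -86.75$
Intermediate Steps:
$\frac{-165 + m{\left(10 \right)}}{-18 + r{\left(-3 - 2,0 \right)}} = \frac{-165 + 19 \cdot 10^{2}}{-18 + \left(3 - 5\right)} = \frac{-165 + 19 \cdot 100}{-18 + \left(3 - 5\right)} = \frac{-165 + 1900}{-18 + \left(3 - 5\right)} = \frac{1735}{-18 - 2} = \frac{1735}{-20} = 1735 \left(- \frac{1}{20}\right) = - \frac{347}{4}$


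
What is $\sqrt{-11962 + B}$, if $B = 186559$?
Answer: $\sqrt{174597} \approx 417.85$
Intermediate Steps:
$\sqrt{-11962 + B} = \sqrt{-11962 + 186559} = \sqrt{174597}$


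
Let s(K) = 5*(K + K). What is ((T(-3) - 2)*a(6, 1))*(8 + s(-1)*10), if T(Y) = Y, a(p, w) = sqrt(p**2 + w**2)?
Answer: 460*sqrt(37) ≈ 2798.1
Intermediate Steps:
s(K) = 10*K (s(K) = 5*(2*K) = 10*K)
((T(-3) - 2)*a(6, 1))*(8 + s(-1)*10) = ((-3 - 2)*sqrt(6**2 + 1**2))*(8 + (10*(-1))*10) = (-5*sqrt(36 + 1))*(8 - 10*10) = (-5*sqrt(37))*(8 - 100) = -5*sqrt(37)*(-92) = 460*sqrt(37)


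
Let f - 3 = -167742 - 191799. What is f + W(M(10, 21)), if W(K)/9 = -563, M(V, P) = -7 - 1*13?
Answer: -364605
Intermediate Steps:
M(V, P) = -20 (M(V, P) = -7 - 13 = -20)
W(K) = -5067 (W(K) = 9*(-563) = -5067)
f = -359538 (f = 3 + (-167742 - 191799) = 3 - 359541 = -359538)
f + W(M(10, 21)) = -359538 - 5067 = -364605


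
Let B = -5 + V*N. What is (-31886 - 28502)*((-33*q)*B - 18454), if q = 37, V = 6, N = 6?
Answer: 3400146340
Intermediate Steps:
B = 31 (B = -5 + 6*6 = -5 + 36 = 31)
(-31886 - 28502)*((-33*q)*B - 18454) = (-31886 - 28502)*(-33*37*31 - 18454) = -60388*(-1221*31 - 18454) = -60388*(-37851 - 18454) = -60388*(-56305) = 3400146340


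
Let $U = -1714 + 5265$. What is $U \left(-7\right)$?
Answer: $-24857$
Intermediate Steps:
$U = 3551$
$U \left(-7\right) = 3551 \left(-7\right) = -24857$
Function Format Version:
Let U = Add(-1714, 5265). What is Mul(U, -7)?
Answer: -24857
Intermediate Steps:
U = 3551
Mul(U, -7) = Mul(3551, -7) = -24857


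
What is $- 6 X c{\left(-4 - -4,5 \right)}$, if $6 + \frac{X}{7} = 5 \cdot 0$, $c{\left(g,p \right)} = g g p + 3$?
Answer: $756$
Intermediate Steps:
$c{\left(g,p \right)} = 3 + p g^{2}$ ($c{\left(g,p \right)} = g^{2} p + 3 = p g^{2} + 3 = 3 + p g^{2}$)
$X = -42$ ($X = -42 + 7 \cdot 5 \cdot 0 = -42 + 7 \cdot 0 = -42 + 0 = -42$)
$- 6 X c{\left(-4 - -4,5 \right)} = \left(-6\right) \left(-42\right) \left(3 + 5 \left(-4 - -4\right)^{2}\right) = 252 \left(3 + 5 \left(-4 + 4\right)^{2}\right) = 252 \left(3 + 5 \cdot 0^{2}\right) = 252 \left(3 + 5 \cdot 0\right) = 252 \left(3 + 0\right) = 252 \cdot 3 = 756$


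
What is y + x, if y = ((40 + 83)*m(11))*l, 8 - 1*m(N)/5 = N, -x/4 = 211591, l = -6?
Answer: -835294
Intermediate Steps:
x = -846364 (x = -4*211591 = -846364)
m(N) = 40 - 5*N
y = 11070 (y = ((40 + 83)*(40 - 5*11))*(-6) = (123*(40 - 55))*(-6) = (123*(-15))*(-6) = -1845*(-6) = 11070)
y + x = 11070 - 846364 = -835294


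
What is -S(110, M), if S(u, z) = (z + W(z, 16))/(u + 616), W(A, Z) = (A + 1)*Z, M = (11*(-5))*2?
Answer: 309/121 ≈ 2.5537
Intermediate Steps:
M = -110 (M = -55*2 = -110)
W(A, Z) = Z*(1 + A) (W(A, Z) = (1 + A)*Z = Z*(1 + A))
S(u, z) = (16 + 17*z)/(616 + u) (S(u, z) = (z + 16*(1 + z))/(u + 616) = (z + (16 + 16*z))/(616 + u) = (16 + 17*z)/(616 + u))
-S(110, M) = -(16 + 17*(-110))/(616 + 110) = -(16 - 1870)/726 = -(-1854)/726 = -1*(-309/121) = 309/121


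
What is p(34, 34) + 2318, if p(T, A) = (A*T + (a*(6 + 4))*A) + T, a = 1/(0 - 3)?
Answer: 10184/3 ≈ 3394.7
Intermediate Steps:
a = -1/3 (a = 1/(-3) = -1/3 ≈ -0.33333)
p(T, A) = T - 10*A/3 + A*T (p(T, A) = (A*T + (-(6 + 4)/3)*A) + T = (A*T + (-1/3*10)*A) + T = (A*T - 10*A/3) + T = (-10*A/3 + A*T) + T = T - 10*A/3 + A*T)
p(34, 34) + 2318 = (34 - 10/3*34 + 34*34) + 2318 = (34 - 340/3 + 1156) + 2318 = 3230/3 + 2318 = 10184/3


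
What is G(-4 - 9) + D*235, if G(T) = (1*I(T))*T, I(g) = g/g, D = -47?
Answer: -11058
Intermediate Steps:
I(g) = 1
G(T) = T (G(T) = (1*1)*T = 1*T = T)
G(-4 - 9) + D*235 = (-4 - 9) - 47*235 = -13 - 11045 = -11058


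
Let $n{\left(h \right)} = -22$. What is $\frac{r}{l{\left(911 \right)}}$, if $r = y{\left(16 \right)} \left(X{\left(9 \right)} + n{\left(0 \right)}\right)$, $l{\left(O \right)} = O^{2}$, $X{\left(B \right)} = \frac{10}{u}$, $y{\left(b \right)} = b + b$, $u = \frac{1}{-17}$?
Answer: $- \frac{6144}{829921} \approx -0.0074031$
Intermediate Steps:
$u = - \frac{1}{17} \approx -0.058824$
$y{\left(b \right)} = 2 b$
$X{\left(B \right)} = -170$ ($X{\left(B \right)} = \frac{10}{- \frac{1}{17}} = 10 \left(-17\right) = -170$)
$r = -6144$ ($r = 2 \cdot 16 \left(-170 - 22\right) = 32 \left(-192\right) = -6144$)
$\frac{r}{l{\left(911 \right)}} = - \frac{6144}{911^{2}} = - \frac{6144}{829921}$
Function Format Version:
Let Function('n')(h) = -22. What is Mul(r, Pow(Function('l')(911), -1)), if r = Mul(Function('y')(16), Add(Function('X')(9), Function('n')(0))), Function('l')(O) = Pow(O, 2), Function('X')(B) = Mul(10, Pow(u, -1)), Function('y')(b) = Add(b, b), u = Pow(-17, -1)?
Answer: Rational(-6144, 829921) ≈ -0.0074031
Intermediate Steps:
u = Rational(-1, 17) ≈ -0.058824
Function('y')(b) = Mul(2, b)
Function('X')(B) = -170 (Function('X')(B) = Mul(10, Pow(Rational(-1, 17), -1)) = Mul(10, -17) = -170)
r = -6144 (r = Mul(Mul(2, 16), Add(-170, -22)) = Mul(32, -192) = -6144)
Mul(r, Pow(Function('l')(911), -1)) = Mul(-6144, Pow(Pow(911, 2), -1)) = Mul(-6144, Pow(829921, -1)) = Mul(-6144, Rational(1, 829921)) = Rational(-6144, 829921)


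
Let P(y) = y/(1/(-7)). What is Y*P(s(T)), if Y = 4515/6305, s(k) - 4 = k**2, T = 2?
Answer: -50568/1261 ≈ -40.102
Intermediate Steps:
s(k) = 4 + k**2
Y = 903/1261 (Y = 4515*(1/6305) = 903/1261 ≈ 0.71610)
P(y) = -7*y (P(y) = y/(-1/7) = y*(-7) = -7*y)
Y*P(s(T)) = 903*(-7*(4 + 2**2))/1261 = 903*(-7*(4 + 4))/1261 = 903*(-7*8)/1261 = (903/1261)*(-56) = -50568/1261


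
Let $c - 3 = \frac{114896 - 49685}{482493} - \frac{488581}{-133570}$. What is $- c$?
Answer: $- \frac{145928971911}{21482196670} \approx -6.793$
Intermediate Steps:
$c = \frac{145928971911}{21482196670}$ ($c = 3 + \left(\frac{114896 - 49685}{482493} - \frac{488581}{-133570}\right) = 3 + \left(65211 \cdot \frac{1}{482493} - - \frac{488581}{133570}\right) = 3 + \left(\frac{21737}{160831} + \frac{488581}{133570}\right) = 3 + \frac{81482381901}{21482196670} = \frac{145928971911}{21482196670} \approx 6.793$)
$- c = \left(-1\right) \frac{145928971911}{21482196670} = - \frac{145928971911}{21482196670}$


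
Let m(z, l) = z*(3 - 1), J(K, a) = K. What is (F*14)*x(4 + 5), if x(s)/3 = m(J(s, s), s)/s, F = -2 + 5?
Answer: 252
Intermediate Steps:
m(z, l) = 2*z (m(z, l) = z*2 = 2*z)
F = 3
x(s) = 6 (x(s) = 3*((2*s)/s) = 3*2 = 6)
(F*14)*x(4 + 5) = (3*14)*6 = 42*6 = 252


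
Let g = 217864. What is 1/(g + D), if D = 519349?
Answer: 1/737213 ≈ 1.3565e-6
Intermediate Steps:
1/(g + D) = 1/(217864 + 519349) = 1/737213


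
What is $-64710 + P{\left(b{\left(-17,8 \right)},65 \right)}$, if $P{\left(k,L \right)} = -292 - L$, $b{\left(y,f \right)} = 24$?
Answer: $-65067$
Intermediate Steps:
$-64710 + P{\left(b{\left(-17,8 \right)},65 \right)} = -64710 - 357 = -65067$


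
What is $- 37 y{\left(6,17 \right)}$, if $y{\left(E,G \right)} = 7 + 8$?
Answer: $-555$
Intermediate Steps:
$y{\left(E,G \right)} = 15$
$- 37 y{\left(6,17 \right)} = \left(-37\right) 15 = -555$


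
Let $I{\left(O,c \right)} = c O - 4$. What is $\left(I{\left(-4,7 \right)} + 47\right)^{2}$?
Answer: $225$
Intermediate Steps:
$I{\left(O,c \right)} = -4 + O c$ ($I{\left(O,c \right)} = O c - 4 = -4 + O c$)
$\left(I{\left(-4,7 \right)} + 47\right)^{2} = \left(\left(-4 - 28\right) + 47\right)^{2} = \left(-32 + 47\right)^{2} = 15^{2} = 225$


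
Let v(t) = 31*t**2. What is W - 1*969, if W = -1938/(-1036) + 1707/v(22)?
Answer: -3757857333/3886036 ≈ -967.02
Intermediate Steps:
W = 7711551/3886036 (W = -1938/(-1036) + 1707/((31*22**2)) = -1938*(-1/1036) + 1707/((31*484)) = 969/518 + 1707/15004 = 7711551/3886036 ≈ 1.9844)
W - 1*969 = 7711551/3886036 - 1*969 = 7711551/3886036 - 969 = -3757857333/3886036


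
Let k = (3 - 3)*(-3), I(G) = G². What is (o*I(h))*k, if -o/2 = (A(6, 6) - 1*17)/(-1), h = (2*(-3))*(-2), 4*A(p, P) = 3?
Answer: 0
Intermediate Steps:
A(p, P) = ¾ (A(p, P) = (¼)*3 = ¾)
h = 12 (h = -6*(-2) = 12)
k = 0 (k = 0*(-3) = 0)
o = -65/2 (o = -2*(¾ - 1*17)/(-1) = -2*(¾ - 17)*(-1) = -(-65)*(-1)/2 = -2*65/4 = -65/2 ≈ -32.500)
(o*I(h))*k = -65/2*12²*0 = -65/2*144*0 = -4680*0 = 0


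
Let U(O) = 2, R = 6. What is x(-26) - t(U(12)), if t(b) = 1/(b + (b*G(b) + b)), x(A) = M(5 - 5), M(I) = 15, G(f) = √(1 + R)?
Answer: 46/3 - √7/6 ≈ 14.892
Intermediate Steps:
G(f) = √7 (G(f) = √(1 + 6) = √7)
x(A) = 15
t(b) = 1/(2*b + b*√7) (t(b) = 1/(b + (b*√7 + b)) = 1/(b + (b + b*√7)) = 1/(2*b + b*√7))
x(-26) - t(U(12)) = 15 - 1/(2*(2 + √7))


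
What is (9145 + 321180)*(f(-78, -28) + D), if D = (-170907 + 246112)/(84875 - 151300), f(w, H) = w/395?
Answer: -92192716525/209903 ≈ -4.3922e+5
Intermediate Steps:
f(w, H) = w/395 (f(w, H) = w*(1/395) = w/395)
D = -15041/13285 (D = 75205/(-66425) = 75205*(-1/66425) = -15041/13285 ≈ -1.1322)
(9145 + 321180)*(f(-78, -28) + D) = (9145 + 321180)*((1/395)*(-78) - 15041/13285) = 330325*(-78/395 - 15041/13285) = 330325*(-279097/209903) = -92192716525/209903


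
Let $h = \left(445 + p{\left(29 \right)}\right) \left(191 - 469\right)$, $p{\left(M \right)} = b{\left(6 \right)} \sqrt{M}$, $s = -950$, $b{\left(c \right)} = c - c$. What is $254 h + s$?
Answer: $-31423290$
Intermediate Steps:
$b{\left(c \right)} = 0$
$p{\left(M \right)} = 0$ ($p{\left(M \right)} = 0 \sqrt{M} = 0$)
$h = -123710$ ($h = \left(445 + 0\right) \left(191 - 469\right) = 445 \left(-278\right) = -123710$)
$254 h + s = 254 \left(-123710\right) - 950 = -31422340 - 950 = -31423290$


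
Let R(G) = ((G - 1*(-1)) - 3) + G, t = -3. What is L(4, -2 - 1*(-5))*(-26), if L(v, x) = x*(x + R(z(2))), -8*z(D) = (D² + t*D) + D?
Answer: -78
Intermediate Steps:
z(D) = -D²/8 + D/4 (z(D) = -((D² - 3*D) + D)/8 = -(D² - 2*D)/8 = -D²/8 + D/4)
R(G) = -2 + 2*G (R(G) = ((G + 1) - 3) + G = ((1 + G) - 3) + G = (-2 + G) + G = -2 + 2*G)
L(v, x) = x*(-2 + x) (L(v, x) = x*(x + (-2 + 2*((⅛)*2*(2 - 1*2)))) = x*(x + (-2 + 2*((⅛)*2*(2 - 2)))) = x*(x + (-2 + 2*((⅛)*2*0))) = x*(x + (-2 + 2*0)) = x*(x + (-2 + 0)) = x*(x - 2) = x*(-2 + x))
L(4, -2 - 1*(-5))*(-26) = ((-2 - 1*(-5))*(-2 + (-2 - 1*(-5))))*(-26) = ((-2 + 5)*(-2 + (-2 + 5)))*(-26) = (3*(-2 + 3))*(-26) = (3*1)*(-26) = 3*(-26) = -78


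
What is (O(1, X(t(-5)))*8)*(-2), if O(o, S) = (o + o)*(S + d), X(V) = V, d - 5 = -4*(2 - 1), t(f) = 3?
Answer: -128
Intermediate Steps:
d = 1 (d = 5 - 4*(2 - 1) = 5 - 4*1 = 5 - 4 = 1)
O(o, S) = 2*o*(1 + S) (O(o, S) = (o + o)*(S + 1) = (2*o)*(1 + S) = 2*o*(1 + S))
(O(1, X(t(-5)))*8)*(-2) = ((2*1*(1 + 3))*8)*(-2) = ((2*1*4)*8)*(-2) = (8*8)*(-2) = 64*(-2) = -128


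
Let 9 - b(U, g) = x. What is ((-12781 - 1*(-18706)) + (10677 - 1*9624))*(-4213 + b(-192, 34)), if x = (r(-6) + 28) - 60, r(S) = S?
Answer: -29070348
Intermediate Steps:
x = -38 (x = (-6 + 28) - 60 = 22 - 60 = -38)
b(U, g) = 47 (b(U, g) = 9 - 1*(-38) = 9 + 38 = 47)
((-12781 - 1*(-18706)) + (10677 - 1*9624))*(-4213 + b(-192, 34)) = ((-12781 - 1*(-18706)) + (10677 - 1*9624))*(-4213 + 47) = ((-12781 + 18706) + (10677 - 9624))*(-4166) = (5925 + 1053)*(-4166) = 6978*(-4166) = -29070348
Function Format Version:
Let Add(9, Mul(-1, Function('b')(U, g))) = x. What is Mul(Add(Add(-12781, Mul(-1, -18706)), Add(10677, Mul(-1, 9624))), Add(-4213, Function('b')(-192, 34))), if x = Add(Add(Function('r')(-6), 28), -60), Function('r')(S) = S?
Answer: -29070348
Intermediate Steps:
x = -38 (x = Add(Add(-6, 28), -60) = Add(22, -60) = -38)
Function('b')(U, g) = 47 (Function('b')(U, g) = Add(9, Mul(-1, -38)) = Add(9, 38) = 47)
Mul(Add(Add(-12781, Mul(-1, -18706)), Add(10677, Mul(-1, 9624))), Add(-4213, Function('b')(-192, 34))) = Mul(Add(Add(-12781, Mul(-1, -18706)), Add(10677, Mul(-1, 9624))), Add(-4213, 47)) = Mul(Add(Add(-12781, 18706), Add(10677, -9624)), -4166) = Mul(Add(5925, 1053), -4166) = Mul(6978, -4166) = -29070348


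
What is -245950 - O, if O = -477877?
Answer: 231927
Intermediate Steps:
-245950 - O = -245950 - 1*(-477877) = -245950 + 477877 = 231927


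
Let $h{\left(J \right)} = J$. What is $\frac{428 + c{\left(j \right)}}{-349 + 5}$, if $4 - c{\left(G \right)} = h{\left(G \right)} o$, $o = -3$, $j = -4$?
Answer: $- \frac{105}{86} \approx -1.2209$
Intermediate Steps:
$c{\left(G \right)} = 4 + 3 G$ ($c{\left(G \right)} = 4 - G \left(-3\right) = 4 - - 3 G = 4 + 3 G$)
$\frac{428 + c{\left(j \right)}}{-349 + 5} = \frac{428 + \left(4 + 3 \left(-4\right)\right)}{-349 + 5} = \frac{428 + \left(4 - 12\right)}{-344} = \left(428 - 8\right) \left(- \frac{1}{344}\right) = 420 \left(- \frac{1}{344}\right) = - \frac{105}{86}$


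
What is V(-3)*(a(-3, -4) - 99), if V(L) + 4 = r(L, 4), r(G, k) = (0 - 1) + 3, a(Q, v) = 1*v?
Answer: 206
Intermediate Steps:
a(Q, v) = v
r(G, k) = 2 (r(G, k) = -1 + 3 = 2)
V(L) = -2 (V(L) = -4 + 2 = -2)
V(-3)*(a(-3, -4) - 99) = -2*(-4 - 99) = -2*(-103) = 206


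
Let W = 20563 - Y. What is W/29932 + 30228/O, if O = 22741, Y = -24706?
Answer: 276320975/97240516 ≈ 2.8416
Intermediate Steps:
W = 45269 (W = 20563 - 1*(-24706) = 20563 + 24706 = 45269)
W/29932 + 30228/O = 45269/29932 + 30228/22741 = 45269*(1/29932) + 30228*(1/22741) = 6467/4276 + 30228/22741 = 276320975/97240516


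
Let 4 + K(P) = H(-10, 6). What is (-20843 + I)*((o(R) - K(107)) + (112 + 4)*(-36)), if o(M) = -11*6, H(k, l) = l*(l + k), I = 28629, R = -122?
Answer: -32810204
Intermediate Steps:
H(k, l) = l*(k + l)
K(P) = -28 (K(P) = -4 + 6*(-10 + 6) = -4 + 6*(-4) = -4 - 24 = -28)
o(M) = -66
(-20843 + I)*((o(R) - K(107)) + (112 + 4)*(-36)) = (-20843 + 28629)*((-66 - 1*(-28)) + (112 + 4)*(-36)) = 7786*((-66 + 28) + 116*(-36)) = 7786*(-38 - 4176) = 7786*(-4214) = -32810204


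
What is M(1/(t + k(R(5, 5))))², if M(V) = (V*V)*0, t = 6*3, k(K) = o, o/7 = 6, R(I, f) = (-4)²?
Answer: 0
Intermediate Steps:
R(I, f) = 16
o = 42 (o = 7*6 = 42)
k(K) = 42
t = 18
M(V) = 0 (M(V) = V²*0 = 0)
M(1/(t + k(R(5, 5))))² = 0² = 0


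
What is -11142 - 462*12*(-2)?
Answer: -54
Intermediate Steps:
-11142 - 462*12*(-2) = -11142 - 462*(-24) = -11142 - 1*(-11088) = -11142 + 11088 = -54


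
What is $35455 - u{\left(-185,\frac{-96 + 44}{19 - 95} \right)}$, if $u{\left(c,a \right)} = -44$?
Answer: $35499$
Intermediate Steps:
$35455 - u{\left(-185,\frac{-96 + 44}{19 - 95} \right)} = 35455 - -44 = 35455 + 44 = 35499$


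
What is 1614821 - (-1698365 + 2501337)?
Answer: 811849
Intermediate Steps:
1614821 - (-1698365 + 2501337) = 1614821 - 1*802972 = 1614821 - 802972 = 811849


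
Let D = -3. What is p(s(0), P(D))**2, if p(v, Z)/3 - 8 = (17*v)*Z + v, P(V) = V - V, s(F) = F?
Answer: 576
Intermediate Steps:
P(V) = 0
p(v, Z) = 24 + 3*v + 51*Z*v (p(v, Z) = 24 + 3*((17*v)*Z + v) = 24 + 3*(17*Z*v + v) = 24 + 3*(v + 17*Z*v) = 24 + (3*v + 51*Z*v) = 24 + 3*v + 51*Z*v)
p(s(0), P(D))**2 = (24 + 3*0 + 51*0*0)**2 = (24 + 0 + 0)**2 = 24**2 = 576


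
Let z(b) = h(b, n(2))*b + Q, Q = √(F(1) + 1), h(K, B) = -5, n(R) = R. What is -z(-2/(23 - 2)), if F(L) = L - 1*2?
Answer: -10/21 ≈ -0.47619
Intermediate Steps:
F(L) = -2 + L (F(L) = L - 2 = -2 + L)
Q = 0 (Q = √((-2 + 1) + 1) = √(-1 + 1) = √0 = 0)
z(b) = -5*b (z(b) = -5*b + 0 = -5*b)
-z(-2/(23 - 2)) = -(-5)*(-2/(23 - 2)) = -(-5)*(-2/21) = -(-5)*(-2*1/21) = -(-5)*(-2)/21 = -1*10/21 = -10/21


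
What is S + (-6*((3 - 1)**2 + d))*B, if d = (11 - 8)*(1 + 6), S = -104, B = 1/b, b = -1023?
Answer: -35414/341 ≈ -103.85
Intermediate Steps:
B = -1/1023 (B = 1/(-1023) = -1/1023 ≈ -0.00097752)
d = 21 (d = 3*7 = 21)
S + (-6*((3 - 1)**2 + d))*B = -104 - 6*((3 - 1)**2 + 21)*(-1/1023) = -104 - 6*(2**2 + 21)*(-1/1023) = -104 - 6*(4 + 21)*(-1/1023) = -104 - 6*25*(-1/1023) = -104 - 150*(-1/1023) = -104 + 50/341 = -35414/341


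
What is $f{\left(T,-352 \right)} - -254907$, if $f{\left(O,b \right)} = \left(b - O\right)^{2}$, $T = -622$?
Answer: $327807$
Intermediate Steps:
$f{\left(T,-352 \right)} - -254907 = \left(-622 - -352\right)^{2} - -254907 = \left(-622 + 352\right)^{2} + 254907 = \left(-270\right)^{2} + 254907 = 72900 + 254907 = 327807$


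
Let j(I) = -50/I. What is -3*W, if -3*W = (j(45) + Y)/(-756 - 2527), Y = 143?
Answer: -1277/29547 ≈ -0.043219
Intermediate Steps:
W = 1277/88641 (W = -(-50/45 + 143)/(3*(-756 - 2527)) = -(-50*1/45 + 143)/(3*(-3283)) = -(-10/9 + 143)*(-1)/(3*3283) = -1277*(-1)/(27*3283) = -1/3*(-1277/29547) = 1277/88641 ≈ 0.014406)
-3*W = -3*1277/88641 = -1277/29547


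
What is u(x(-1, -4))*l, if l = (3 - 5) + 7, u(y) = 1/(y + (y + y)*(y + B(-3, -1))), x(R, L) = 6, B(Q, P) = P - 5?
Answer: ⅚ ≈ 0.83333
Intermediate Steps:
B(Q, P) = -5 + P
u(y) = 1/(y + 2*y*(-6 + y)) (u(y) = 1/(y + (y + y)*(y + (-5 - 1))) = 1/(y + (2*y)*(y - 6)) = 1/(y + (2*y)*(-6 + y)) = 1/(y + 2*y*(-6 + y)))
l = 5 (l = -2 + 7 = 5)
u(x(-1, -4))*l = (1/(6*(-11 + 2*6)))*5 = (1/(6*(-11 + 12)))*5 = ((⅙)/1)*5 = ((⅙)*1)*5 = (⅙)*5 = ⅚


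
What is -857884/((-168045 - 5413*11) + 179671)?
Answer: 857884/47917 ≈ 17.904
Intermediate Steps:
-857884/((-168045 - 5413*11) + 179671) = -857884/((-168045 - 59543) + 179671) = -857884/(-227588 + 179671) = -857884/(-47917) = -857884*(-1/47917) = 857884/47917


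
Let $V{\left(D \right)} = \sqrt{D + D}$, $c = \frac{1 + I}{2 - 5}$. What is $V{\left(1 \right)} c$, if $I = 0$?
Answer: $- \frac{\sqrt{2}}{3} \approx -0.4714$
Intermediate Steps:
$c = - \frac{1}{3}$ ($c = \frac{1 + 0}{2 - 5} = 1 \frac{1}{-3} = 1 \left(- \frac{1}{3}\right) = - \frac{1}{3} \approx -0.33333$)
$V{\left(D \right)} = \sqrt{2} \sqrt{D}$ ($V{\left(D \right)} = \sqrt{2 D} = \sqrt{2} \sqrt{D}$)
$V{\left(1 \right)} c = \sqrt{2} \sqrt{1} \left(- \frac{1}{3}\right) = \sqrt{2} \cdot 1 \left(- \frac{1}{3}\right) = \sqrt{2} \left(- \frac{1}{3}\right) = - \frac{\sqrt{2}}{3}$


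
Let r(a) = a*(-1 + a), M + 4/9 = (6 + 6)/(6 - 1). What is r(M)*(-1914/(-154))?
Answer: 109736/4725 ≈ 23.225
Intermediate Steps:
M = 88/45 (M = -4/9 + (6 + 6)/(6 - 1) = -4/9 + 12/5 = 88/45 ≈ 1.9556)
r(M)*(-1914/(-154)) = (88*(-1 + 88/45)/45)*(-1914/(-154)) = ((88/45)*(43/45))*(-1914*(-1/154)) = (3784/2025)*(87/7) = 109736/4725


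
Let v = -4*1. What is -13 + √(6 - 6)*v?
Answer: -13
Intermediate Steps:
v = -4
-13 + √(6 - 6)*v = -13 + √(6 - 6)*(-4) = -13 + √0*(-4) = -13 + 0*(-4) = -13 + 0 = -13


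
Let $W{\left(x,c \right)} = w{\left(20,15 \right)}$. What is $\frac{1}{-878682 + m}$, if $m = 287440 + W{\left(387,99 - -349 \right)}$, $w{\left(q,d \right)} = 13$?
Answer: $- \frac{1}{591229} \approx -1.6914 \cdot 10^{-6}$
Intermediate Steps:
$W{\left(x,c \right)} = 13$
$m = 287453$ ($m = 287440 + 13 = 287453$)
$\frac{1}{-878682 + m} = \frac{1}{-878682 + 287453} = \frac{1}{-591229} = - \frac{1}{591229}$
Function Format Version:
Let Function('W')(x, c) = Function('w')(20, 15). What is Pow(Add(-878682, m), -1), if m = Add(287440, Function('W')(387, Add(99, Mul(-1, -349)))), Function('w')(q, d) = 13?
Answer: Rational(-1, 591229) ≈ -1.6914e-6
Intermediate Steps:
Function('W')(x, c) = 13
m = 287453 (m = Add(287440, 13) = 287453)
Pow(Add(-878682, m), -1) = Pow(Add(-878682, 287453), -1) = Pow(-591229, -1) = Rational(-1, 591229)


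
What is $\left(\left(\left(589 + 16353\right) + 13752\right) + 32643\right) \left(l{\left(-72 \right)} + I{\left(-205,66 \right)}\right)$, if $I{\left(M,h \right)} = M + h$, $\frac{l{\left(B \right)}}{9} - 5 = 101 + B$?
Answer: $10577279$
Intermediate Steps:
$l{\left(B \right)} = 954 + 9 B$ ($l{\left(B \right)} = 45 + 9 \left(101 + B\right) = 45 + \left(909 + 9 B\right) = 954 + 9 B$)
$\left(\left(\left(589 + 16353\right) + 13752\right) + 32643\right) \left(l{\left(-72 \right)} + I{\left(-205,66 \right)}\right) = \left(\left(\left(589 + 16353\right) + 13752\right) + 32643\right) \left(\left(954 + 9 \left(-72\right)\right) + \left(-205 + 66\right)\right) = \left(\left(16942 + 13752\right) + 32643\right) \left(\left(954 - 648\right) - 139\right) = \left(30694 + 32643\right) \left(306 - 139\right) = 63337 \cdot 167 = 10577279$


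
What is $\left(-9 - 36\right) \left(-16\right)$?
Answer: $720$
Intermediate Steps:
$\left(-9 - 36\right) \left(-16\right) = \left(-45\right) \left(-16\right) = 720$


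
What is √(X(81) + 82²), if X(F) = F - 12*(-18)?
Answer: √7021 ≈ 83.791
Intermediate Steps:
X(F) = 216 + F (X(F) = F + 216 = 216 + F)
√(X(81) + 82²) = √((216 + 81) + 82²) = √(297 + 6724) = √7021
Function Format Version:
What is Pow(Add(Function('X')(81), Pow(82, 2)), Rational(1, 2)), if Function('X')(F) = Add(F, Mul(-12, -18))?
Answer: Pow(7021, Rational(1, 2)) ≈ 83.791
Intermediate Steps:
Function('X')(F) = Add(216, F) (Function('X')(F) = Add(F, 216) = Add(216, F))
Pow(Add(Function('X')(81), Pow(82, 2)), Rational(1, 2)) = Pow(Add(Add(216, 81), Pow(82, 2)), Rational(1, 2)) = Pow(Add(297, 6724), Rational(1, 2)) = Pow(7021, Rational(1, 2))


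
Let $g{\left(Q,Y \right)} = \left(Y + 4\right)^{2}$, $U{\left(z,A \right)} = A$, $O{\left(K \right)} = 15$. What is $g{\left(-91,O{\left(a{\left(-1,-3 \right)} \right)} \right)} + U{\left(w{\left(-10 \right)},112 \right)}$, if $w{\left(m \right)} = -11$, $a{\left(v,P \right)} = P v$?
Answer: $473$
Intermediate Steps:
$g{\left(Q,Y \right)} = \left(4 + Y\right)^{2}$
$g{\left(-91,O{\left(a{\left(-1,-3 \right)} \right)} \right)} + U{\left(w{\left(-10 \right)},112 \right)} = \left(4 + 15\right)^{2} + 112 = 19^{2} + 112 = 361 + 112 = 473$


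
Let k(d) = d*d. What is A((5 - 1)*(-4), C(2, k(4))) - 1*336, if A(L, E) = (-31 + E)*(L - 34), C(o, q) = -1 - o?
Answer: 1364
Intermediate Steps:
k(d) = d²
A(L, E) = (-34 + L)*(-31 + E) (A(L, E) = (-31 + E)*(-34 + L) = (-34 + L)*(-31 + E))
A((5 - 1)*(-4), C(2, k(4))) - 1*336 = (1054 - 34*(-1 - 1*2) - 31*(5 - 1)*(-4) + (-1 - 1*2)*((5 - 1)*(-4))) - 1*336 = (1054 - 34*(-1 - 2) - 124*(-4) + (-1 - 2)*(4*(-4))) - 336 = (1054 - 34*(-3) - 31*(-16) - 3*(-16)) - 336 = (1054 + 102 + 496 + 48) - 336 = 1700 - 336 = 1364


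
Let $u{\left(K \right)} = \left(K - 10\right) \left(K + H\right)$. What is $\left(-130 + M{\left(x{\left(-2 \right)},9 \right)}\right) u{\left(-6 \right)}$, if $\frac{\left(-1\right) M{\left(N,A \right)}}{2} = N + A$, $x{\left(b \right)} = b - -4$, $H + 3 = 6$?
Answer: $-7296$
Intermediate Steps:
$H = 3$ ($H = -3 + 6 = 3$)
$x{\left(b \right)} = 4 + b$ ($x{\left(b \right)} = b + 4 = 4 + b$)
$M{\left(N,A \right)} = - 2 A - 2 N$ ($M{\left(N,A \right)} = - 2 \left(N + A\right) = - 2 \left(A + N\right) = - 2 A - 2 N$)
$u{\left(K \right)} = \left(-10 + K\right) \left(3 + K\right)$ ($u{\left(K \right)} = \left(K - 10\right) \left(K + 3\right) = \left(-10 + K\right) \left(3 + K\right)$)
$\left(-130 + M{\left(x{\left(-2 \right)},9 \right)}\right) u{\left(-6 \right)} = \left(-130 - \left(18 + 2 \left(4 - 2\right)\right)\right) \left(-30 + \left(-6\right)^{2} - -42\right) = \left(-130 - 22\right) \left(-30 + 36 + 42\right) = \left(-130 - 22\right) 48 = \left(-152\right) 48 = -7296$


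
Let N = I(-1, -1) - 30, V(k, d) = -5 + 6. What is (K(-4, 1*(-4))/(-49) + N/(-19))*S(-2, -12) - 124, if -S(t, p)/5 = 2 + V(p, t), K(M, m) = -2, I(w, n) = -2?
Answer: -139534/931 ≈ -149.88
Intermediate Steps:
V(k, d) = 1
S(t, p) = -15 (S(t, p) = -5*(2 + 1) = -5*3 = -15)
N = -32 (N = -2 - 30 = -32)
(K(-4, 1*(-4))/(-49) + N/(-19))*S(-2, -12) - 124 = (-2/(-49) - 32/(-19))*(-15) - 124 = (-2*(-1/49) - 32*(-1/19))*(-15) - 124 = (2/49 + 32/19)*(-15) - 124 = (1606/931)*(-15) - 124 = -24090/931 - 124 = -139534/931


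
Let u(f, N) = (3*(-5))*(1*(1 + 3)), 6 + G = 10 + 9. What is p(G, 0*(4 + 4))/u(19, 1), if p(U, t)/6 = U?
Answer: -13/10 ≈ -1.3000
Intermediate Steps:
G = 13 (G = -6 + (10 + 9) = -6 + 19 = 13)
u(f, N) = -60 (u(f, N) = -15*4 = -60)
p(U, t) = 6*U
p(G, 0*(4 + 4))/u(19, 1) = (6*13)/(-60) = 78*(-1/60) = -13/10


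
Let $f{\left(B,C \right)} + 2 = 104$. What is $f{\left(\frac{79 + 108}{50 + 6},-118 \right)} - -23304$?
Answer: $23406$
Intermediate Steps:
$f{\left(B,C \right)} = 102$ ($f{\left(B,C \right)} = -2 + 104 = 102$)
$f{\left(\frac{79 + 108}{50 + 6},-118 \right)} - -23304 = 102 - -23304 = 102 + 23304 = 23406$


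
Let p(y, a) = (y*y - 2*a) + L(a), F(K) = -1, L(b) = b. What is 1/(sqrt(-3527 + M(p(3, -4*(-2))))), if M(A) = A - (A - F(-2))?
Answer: -I*sqrt(2)/84 ≈ -0.016836*I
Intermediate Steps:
p(y, a) = y**2 - a (p(y, a) = (y*y - 2*a) + a = (y**2 - 2*a) + a = y**2 - a)
M(A) = -1 (M(A) = A - (A - 1*(-1)) = A - (A + 1) = A - (1 + A) = A + (-1 - A) = -1)
1/(sqrt(-3527 + M(p(3, -4*(-2))))) = 1/(sqrt(-3527 - 1)) = 1/(sqrt(-3528)) = 1/(42*I*sqrt(2)) = -I*sqrt(2)/84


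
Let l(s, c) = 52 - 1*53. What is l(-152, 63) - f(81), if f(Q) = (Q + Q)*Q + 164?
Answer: -13287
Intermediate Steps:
l(s, c) = -1 (l(s, c) = 52 - 53 = -1)
f(Q) = 164 + 2*Q² (f(Q) = (2*Q)*Q + 164 = 2*Q² + 164 = 164 + 2*Q²)
l(-152, 63) - f(81) = -1 - (164 + 2*81²) = -1 - (164 + 2*6561) = -1 - (164 + 13122) = -1 - 1*13286 = -1 - 13286 = -13287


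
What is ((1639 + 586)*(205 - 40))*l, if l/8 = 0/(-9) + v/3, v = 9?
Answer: 8811000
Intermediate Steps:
l = 24 (l = 8*(0/(-9) + 9/3) = 8*(0*(-⅑) + 9*(⅓)) = 8*(0 + 3) = 8*3 = 24)
((1639 + 586)*(205 - 40))*l = ((1639 + 586)*(205 - 40))*24 = (2225*165)*24 = 367125*24 = 8811000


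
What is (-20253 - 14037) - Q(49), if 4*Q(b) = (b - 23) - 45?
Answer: -137141/4 ≈ -34285.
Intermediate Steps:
Q(b) = -17 + b/4 (Q(b) = ((b - 23) - 45)/4 = ((-23 + b) - 45)/4 = (-68 + b)/4 = -17 + b/4)
(-20253 - 14037) - Q(49) = (-20253 - 14037) - (-17 + (1/4)*49) = -34290 - (-17 + 49/4) = -34290 - 1*(-19/4) = -34290 + 19/4 = -137141/4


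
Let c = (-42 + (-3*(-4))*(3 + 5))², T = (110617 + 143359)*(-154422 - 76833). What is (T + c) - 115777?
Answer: -58733332741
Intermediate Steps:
T = -58733219880 (T = 253976*(-231255) = -58733219880)
c = 2916 (c = (-42 + 12*8)² = (-42 + 96)² = 54² = 2916)
(T + c) - 115777 = (-58733219880 + 2916) - 115777 = -58733216964 - 115777 = -58733332741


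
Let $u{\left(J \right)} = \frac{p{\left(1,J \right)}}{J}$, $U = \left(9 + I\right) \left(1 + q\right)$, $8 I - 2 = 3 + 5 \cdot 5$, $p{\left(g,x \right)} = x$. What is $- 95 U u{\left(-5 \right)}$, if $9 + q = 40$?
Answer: $-38760$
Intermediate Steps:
$q = 31$ ($q = -9 + 40 = 31$)
$I = \frac{15}{4}$ ($I = \frac{1}{4} + \frac{3 + 5 \cdot 5}{8} = \frac{1}{4} + \frac{3 + 25}{8} = \frac{1}{4} + \frac{1}{8} \cdot 28 = \frac{1}{4} + \frac{7}{2} = \frac{15}{4} \approx 3.75$)
$U = 408$ ($U = \left(9 + \frac{15}{4}\right) \left(1 + 31\right) = \frac{51}{4} \cdot 32 = 408$)
$u{\left(J \right)} = 1$ ($u{\left(J \right)} = \frac{J}{J} = 1$)
$- 95 U u{\left(-5 \right)} = \left(-95\right) 408 \cdot 1 = \left(-38760\right) 1 = -38760$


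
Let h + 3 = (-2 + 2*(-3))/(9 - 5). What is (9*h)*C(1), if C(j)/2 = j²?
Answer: -90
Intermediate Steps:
C(j) = 2*j²
h = -5 (h = -3 + (-2 + 2*(-3))/(9 - 5) = -3 + (-2 - 6)/4 = -3 - 8*¼ = -3 - 2 = -5)
(9*h)*C(1) = (9*(-5))*(2*1²) = -90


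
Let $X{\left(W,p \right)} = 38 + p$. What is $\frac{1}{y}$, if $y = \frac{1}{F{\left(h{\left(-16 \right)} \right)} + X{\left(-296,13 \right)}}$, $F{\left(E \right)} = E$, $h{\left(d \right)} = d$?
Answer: $35$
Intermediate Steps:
$y = \frac{1}{35}$ ($y = \frac{1}{-16 + \left(38 + 13\right)} = \frac{1}{-16 + 51} = \frac{1}{35} \approx 0.028571$)
$\frac{1}{y} = \frac{1}{\frac{1}{35}} = 35$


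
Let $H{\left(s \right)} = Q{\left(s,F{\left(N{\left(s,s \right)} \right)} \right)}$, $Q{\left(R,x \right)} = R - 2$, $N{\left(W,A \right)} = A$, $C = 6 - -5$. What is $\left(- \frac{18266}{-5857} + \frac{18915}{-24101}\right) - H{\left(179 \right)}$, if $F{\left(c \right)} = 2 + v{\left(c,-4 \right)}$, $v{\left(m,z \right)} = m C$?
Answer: $- \frac{24655797878}{141159557} \approx -174.67$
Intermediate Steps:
$C = 11$ ($C = 6 + 5 = 11$)
$v{\left(m,z \right)} = 11 m$ ($v{\left(m,z \right)} = m 11 = 11 m$)
$F{\left(c \right)} = 2 + 11 c$
$Q{\left(R,x \right)} = -2 + R$ ($Q{\left(R,x \right)} = R - 2 = -2 + R$)
$H{\left(s \right)} = -2 + s$
$\left(- \frac{18266}{-5857} + \frac{18915}{-24101}\right) - H{\left(179 \right)} = \left(- \frac{18266}{-5857} + \frac{18915}{-24101}\right) - \left(-2 + 179\right) = \left(\left(-18266\right) \left(- \frac{1}{5857}\right) + 18915 \left(- \frac{1}{24101}\right)\right) - 177 = \left(\frac{18266}{5857} - \frac{18915}{24101}\right) - 177 = \frac{329443711}{141159557} - 177 = - \frac{24655797878}{141159557}$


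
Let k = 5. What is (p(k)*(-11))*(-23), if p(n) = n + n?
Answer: 2530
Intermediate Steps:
p(n) = 2*n
(p(k)*(-11))*(-23) = ((2*5)*(-11))*(-23) = (10*(-11))*(-23) = -110*(-23) = 2530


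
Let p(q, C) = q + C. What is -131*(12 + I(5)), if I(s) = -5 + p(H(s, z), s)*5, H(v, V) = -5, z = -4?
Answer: -917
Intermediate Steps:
p(q, C) = C + q
I(s) = -30 + 5*s (I(s) = -5 + (s - 5)*5 = -5 + (-5 + s)*5 = -5 + (-25 + 5*s) = -30 + 5*s)
-131*(12 + I(5)) = -131*(12 + (-30 + 5*5)) = -131*(12 + (-30 + 25)) = -131*(12 - 5) = -131*7 = -917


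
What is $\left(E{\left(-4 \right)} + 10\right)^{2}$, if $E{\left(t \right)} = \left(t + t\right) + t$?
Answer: $4$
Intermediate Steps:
$E{\left(t \right)} = 3 t$ ($E{\left(t \right)} = 2 t + t = 3 t$)
$\left(E{\left(-4 \right)} + 10\right)^{2} = \left(3 \left(-4\right) + 10\right)^{2} = \left(-12 + 10\right)^{2} = \left(-2\right)^{2} = 4$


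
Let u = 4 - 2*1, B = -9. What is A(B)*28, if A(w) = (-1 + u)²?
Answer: 28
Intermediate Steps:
u = 2 (u = 4 - 2 = 2)
A(w) = 1 (A(w) = (-1 + 2)² = 1² = 1)
A(B)*28 = 1*28 = 28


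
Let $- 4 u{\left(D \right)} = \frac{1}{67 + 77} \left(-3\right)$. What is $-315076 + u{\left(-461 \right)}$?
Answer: $- \frac{60494591}{192} \approx -3.1508 \cdot 10^{5}$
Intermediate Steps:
$u{\left(D \right)} = \frac{1}{192}$ ($u{\left(D \right)} = - \frac{\frac{1}{67 + 77} \left(-3\right)}{4} = - \frac{\frac{1}{144} \left(-3\right)}{4} = \left(- \frac{1}{4}\right) \left(- \frac{1}{48}\right) = \frac{1}{192}$)
$-315076 + u{\left(-461 \right)} = -315076 + \frac{1}{192} = - \frac{60494591}{192}$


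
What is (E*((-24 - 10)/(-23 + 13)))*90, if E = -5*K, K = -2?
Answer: 3060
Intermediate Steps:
E = 10 (E = -5*(-2) = 10)
(E*((-24 - 10)/(-23 + 13)))*90 = (10*((-24 - 10)/(-23 + 13)))*90 = (10*(-34/(-10)))*90 = (10*(-34*(-⅒)))*90 = (10*(17/5))*90 = 34*90 = 3060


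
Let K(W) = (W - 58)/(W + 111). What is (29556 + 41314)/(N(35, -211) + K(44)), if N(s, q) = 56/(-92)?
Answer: -126325775/1246 ≈ -1.0139e+5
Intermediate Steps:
K(W) = (-58 + W)/(111 + W)
N(s, q) = -14/23 (N(s, q) = 56*(-1/92) = -14/23)
(29556 + 41314)/(N(35, -211) + K(44)) = (29556 + 41314)/(-14/23 + (-58 + 44)/(111 + 44)) = 70870/(-14/23 - 14/155) = 70870/(-2492/3565) = 70870*(-3565/2492) = -126325775/1246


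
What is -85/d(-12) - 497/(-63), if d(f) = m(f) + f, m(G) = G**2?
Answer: 2869/396 ≈ 7.2449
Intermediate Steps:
d(f) = f + f**2 (d(f) = f**2 + f = f + f**2)
-85/d(-12) - 497/(-63) = -85*(-1/(12*(1 - 12))) - 497/(-63) = -85/((-12*(-11))) - 497*(-1/63) = -85/132 + 71/9 = 2869/396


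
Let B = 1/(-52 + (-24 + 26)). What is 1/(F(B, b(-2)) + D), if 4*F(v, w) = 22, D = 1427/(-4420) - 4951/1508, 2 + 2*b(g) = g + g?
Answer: 32045/60693 ≈ 0.52798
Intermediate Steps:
b(g) = -1 + g (b(g) = -1 + (g + g)/2 = -1 + (2*g)/2 = -1 + g)
D = -231109/64090 (D = 1427*(-1/4420) - 4951*1/1508 = -1427/4420 - 4951/1508 = -231109/64090 ≈ -3.6060)
B = -1/50 (B = 1/(-52 + 2) = 1/(-50) = -1/50 ≈ -0.020000)
F(v, w) = 11/2 (F(v, w) = (¼)*22 = 11/2)
1/(F(B, b(-2)) + D) = 1/(11/2 - 231109/64090) = 1/(60693/32045) = 32045/60693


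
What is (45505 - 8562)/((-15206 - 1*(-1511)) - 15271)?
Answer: -36943/28966 ≈ -1.2754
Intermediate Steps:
(45505 - 8562)/((-15206 - 1*(-1511)) - 15271) = 36943/((-15206 + 1511) - 15271) = 36943/(-13695 - 15271) = 36943/(-28966) = 36943*(-1/28966) = -36943/28966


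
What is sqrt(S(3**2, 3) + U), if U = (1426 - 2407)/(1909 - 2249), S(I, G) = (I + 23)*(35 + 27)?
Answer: sqrt(57420985)/170 ≈ 44.574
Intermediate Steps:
S(I, G) = 1426 + 62*I (S(I, G) = (23 + I)*62 = 1426 + 62*I)
U = 981/340 (U = -981/(-340) = -981*(-1/340) = 981/340 ≈ 2.8853)
sqrt(S(3**2, 3) + U) = sqrt((1426 + 62*3**2) + 981/340) = sqrt((1426 + 62*9) + 981/340) = sqrt((1426 + 558) + 981/340) = sqrt(1984 + 981/340) = sqrt(675541/340) = sqrt(57420985)/170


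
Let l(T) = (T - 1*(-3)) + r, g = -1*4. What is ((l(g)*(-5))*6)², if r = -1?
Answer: 3600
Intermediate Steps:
g = -4
l(T) = 2 + T (l(T) = (T - 1*(-3)) - 1 = (T + 3) - 1 = (3 + T) - 1 = 2 + T)
((l(g)*(-5))*6)² = (((2 - 4)*(-5))*6)² = (-2*(-5)*6)² = (10*6)² = 60² = 3600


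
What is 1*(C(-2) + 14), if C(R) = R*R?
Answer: 18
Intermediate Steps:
C(R) = R**2
1*(C(-2) + 14) = 1*((-2)**2 + 14) = 1*(4 + 14) = 1*18 = 18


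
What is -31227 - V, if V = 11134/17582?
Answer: -274522124/8791 ≈ -31228.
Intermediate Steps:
V = 5567/8791 (V = 11134*(1/17582) = 5567/8791 ≈ 0.63326)
-31227 - V = -31227 - 1*5567/8791 = -31227 - 5567/8791 = -274522124/8791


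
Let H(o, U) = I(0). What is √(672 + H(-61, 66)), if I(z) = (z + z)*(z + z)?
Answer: 4*√42 ≈ 25.923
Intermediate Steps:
I(z) = 4*z² (I(z) = (2*z)*(2*z) = 4*z²)
H(o, U) = 0 (H(o, U) = 4*0² = 4*0 = 0)
√(672 + H(-61, 66)) = √(672 + 0) = √672 = 4*√42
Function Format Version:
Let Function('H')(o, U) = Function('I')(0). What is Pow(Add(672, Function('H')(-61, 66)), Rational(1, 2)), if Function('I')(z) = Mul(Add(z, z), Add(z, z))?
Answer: Mul(4, Pow(42, Rational(1, 2))) ≈ 25.923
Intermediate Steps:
Function('I')(z) = Mul(4, Pow(z, 2)) (Function('I')(z) = Mul(Mul(2, z), Mul(2, z)) = Mul(4, Pow(z, 2)))
Function('H')(o, U) = 0 (Function('H')(o, U) = Mul(4, Pow(0, 2)) = Mul(4, 0) = 0)
Pow(Add(672, Function('H')(-61, 66)), Rational(1, 2)) = Pow(Add(672, 0), Rational(1, 2)) = Pow(672, Rational(1, 2)) = Mul(4, Pow(42, Rational(1, 2)))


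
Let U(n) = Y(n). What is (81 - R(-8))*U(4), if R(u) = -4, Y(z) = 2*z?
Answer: 680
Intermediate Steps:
U(n) = 2*n
(81 - R(-8))*U(4) = (81 - 1*(-4))*(2*4) = (81 + 4)*8 = 85*8 = 680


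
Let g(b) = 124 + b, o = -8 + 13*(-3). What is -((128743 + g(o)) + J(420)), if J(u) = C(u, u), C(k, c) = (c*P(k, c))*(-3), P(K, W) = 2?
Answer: -126300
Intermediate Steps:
C(k, c) = -6*c (C(k, c) = (c*2)*(-3) = (2*c)*(-3) = -6*c)
J(u) = -6*u
o = -47 (o = -8 - 39 = -47)
-((128743 + g(o)) + J(420)) = -((128743 + (124 - 47)) - 6*420) = -((128743 + 77) - 2520) = -(128820 - 2520) = -1*126300 = -126300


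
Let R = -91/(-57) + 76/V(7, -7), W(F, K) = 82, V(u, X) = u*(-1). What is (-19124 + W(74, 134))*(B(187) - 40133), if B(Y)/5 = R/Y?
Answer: 57020545480168/74613 ≈ 7.6422e+8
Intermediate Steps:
V(u, X) = -u
R = -3695/399 (R = -91/(-57) + 76/((-1*7)) = -91*(-1/57) + 76/(-7) = 91/57 + 76*(-⅐) = 91/57 - 76/7 = -3695/399 ≈ -9.2607)
B(Y) = -18475/(399*Y) (B(Y) = 5*(-3695/(399*Y)) = -18475/(399*Y))
(-19124 + W(74, 134))*(B(187) - 40133) = (-19124 + 82)*(-18475/399/187 - 40133) = -19042*(-18475/399*1/187 - 40133) = -19042*(-18475/74613 - 40133) = -19042*(-2994462004/74613) = 57020545480168/74613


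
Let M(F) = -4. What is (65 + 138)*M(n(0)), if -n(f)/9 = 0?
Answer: -812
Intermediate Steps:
n(f) = 0 (n(f) = -9*0 = 0)
(65 + 138)*M(n(0)) = (65 + 138)*(-4) = 203*(-4) = -812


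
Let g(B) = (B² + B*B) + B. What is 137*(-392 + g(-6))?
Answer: -44662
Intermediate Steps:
g(B) = B + 2*B² (g(B) = (B² + B²) + B = 2*B² + B = B + 2*B²)
137*(-392 + g(-6)) = 137*(-392 - 6*(1 + 2*(-6))) = 137*(-392 - 6*(1 - 12)) = 137*(-392 - 6*(-11)) = 137*(-392 + 66) = 137*(-326) = -44662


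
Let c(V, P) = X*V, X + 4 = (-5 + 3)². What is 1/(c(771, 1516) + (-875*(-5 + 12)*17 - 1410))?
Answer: -1/105535 ≈ -9.4755e-6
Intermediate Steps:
X = 0 (X = -4 + (-5 + 3)² = -4 + (-2)² = -4 + 4 = 0)
c(V, P) = 0 (c(V, P) = 0*V = 0)
1/(c(771, 1516) + (-875*(-5 + 12)*17 - 1410)) = 1/(0 + (-875*(-5 + 12)*17 - 1410)) = 1/(0 + (-6125*17 - 1410)) = 1/(0 + (-875*119 - 1410)) = 1/(0 + (-104125 - 1410)) = 1/(0 - 105535) = 1/(-105535) = -1/105535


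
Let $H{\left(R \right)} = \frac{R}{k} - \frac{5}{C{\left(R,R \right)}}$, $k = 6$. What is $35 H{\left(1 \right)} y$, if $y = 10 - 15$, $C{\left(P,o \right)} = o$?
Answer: $\frac{5075}{6} \approx 845.83$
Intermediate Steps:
$y = -5$
$H{\left(R \right)} = - \frac{5}{R} + \frac{R}{6}$ ($H{\left(R \right)} = \frac{R}{6} - \frac{5}{R} = - \frac{5}{R} + \frac{R}{6}$)
$35 H{\left(1 \right)} y = 35 \left(- \frac{5}{1} + \frac{1}{6} \cdot 1\right) \left(-5\right) = 35 \left(\left(-5\right) 1 + \frac{1}{6}\right) \left(-5\right) = 35 \left(-5 + \frac{1}{6}\right) \left(-5\right) = 35 \left(- \frac{29}{6}\right) \left(-5\right) = \left(- \frac{1015}{6}\right) \left(-5\right) = \frac{5075}{6}$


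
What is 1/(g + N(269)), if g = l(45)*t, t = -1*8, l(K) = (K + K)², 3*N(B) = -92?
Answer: -3/194492 ≈ -1.5425e-5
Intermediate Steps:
N(B) = -92/3 (N(B) = (⅓)*(-92) = -92/3)
l(K) = 4*K² (l(K) = (2*K)² = 4*K²)
t = -8
g = -64800 (g = (4*45²)*(-8) = (4*2025)*(-8) = 8100*(-8) = -64800)
1/(g + N(269)) = 1/(-64800 - 92/3) = 1/(-194492/3) = -3/194492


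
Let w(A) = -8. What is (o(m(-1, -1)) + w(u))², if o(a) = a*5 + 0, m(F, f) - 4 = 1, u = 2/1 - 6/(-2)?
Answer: 289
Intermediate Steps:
u = 5 (u = 2*1 - 6*(-½) = 2 + 3 = 5)
m(F, f) = 5 (m(F, f) = 4 + 1 = 5)
o(a) = 5*a (o(a) = 5*a + 0 = 5*a)
(o(m(-1, -1)) + w(u))² = (5*5 - 8)² = (25 - 8)² = 17² = 289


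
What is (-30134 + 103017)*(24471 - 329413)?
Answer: -22225087786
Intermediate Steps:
(-30134 + 103017)*(24471 - 329413) = 72883*(-304942) = -22225087786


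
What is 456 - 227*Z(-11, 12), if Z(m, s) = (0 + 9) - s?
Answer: 1137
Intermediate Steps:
Z(m, s) = 9 - s
456 - 227*Z(-11, 12) = 456 - 227*(9 - 1*12) = 456 - 227*(9 - 12) = 456 - 227*(-3) = 456 + 681 = 1137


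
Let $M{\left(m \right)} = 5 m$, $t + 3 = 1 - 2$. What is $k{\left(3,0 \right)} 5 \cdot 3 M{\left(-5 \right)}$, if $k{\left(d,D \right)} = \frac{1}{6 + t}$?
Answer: $- \frac{375}{2} \approx -187.5$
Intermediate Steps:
$t = -4$ ($t = -3 + \left(1 - 2\right) = -3 - 1 = -4$)
$k{\left(d,D \right)} = \frac{1}{2}$ ($k{\left(d,D \right)} = \frac{1}{6 - 4} = \frac{1}{2}$)
$k{\left(3,0 \right)} 5 \cdot 3 M{\left(-5 \right)} = \frac{5 \cdot 3 \cdot 5 \left(-5\right)}{2} = \frac{15 \left(-25\right)}{2} = \frac{1}{2} \left(-375\right) = - \frac{375}{2}$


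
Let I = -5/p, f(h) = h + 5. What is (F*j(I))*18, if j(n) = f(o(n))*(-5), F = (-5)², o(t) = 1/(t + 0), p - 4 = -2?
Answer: -10350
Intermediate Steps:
p = 2 (p = 4 - 2 = 2)
o(t) = 1/t
f(h) = 5 + h
F = 25
I = -5/2 ≈ -2.5000
j(n) = -25 - 5/n (j(n) = (5 + 1/n)*(-5) = -25 - 5/n)
(F*j(I))*18 = (25*(-25 - 5/(-5/2)))*18 = (25*(-25 - 5*(-⅖)))*18 = (25*(-25 + 2))*18 = (25*(-23))*18 = -575*18 = -10350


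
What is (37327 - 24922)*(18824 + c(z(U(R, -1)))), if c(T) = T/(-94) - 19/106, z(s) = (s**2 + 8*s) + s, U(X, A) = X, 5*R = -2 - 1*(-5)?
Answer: 5816702621883/24910 ≈ 2.3351e+8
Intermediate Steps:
R = 3/5 (R = (-2 - 1*(-5))/5 = (-2 + 5)/5 = (1/5)*3 = 3/5 ≈ 0.60000)
z(s) = s**2 + 9*s
c(T) = -19/106 - T/94 (c(T) = T*(-1/94) - 19*1/106 = -T/94 - 19/106 = -19/106 - T/94)
(37327 - 24922)*(18824 + c(z(U(R, -1)))) = (37327 - 24922)*(18824 + (-19/106 - 3*(9 + 3/5)/470)) = 12405*(18824 + (-19/106 - 3*48/(470*5))) = 12405*(18824 + (-19/106 - 1/94*144/25)) = 12405*(18824 + (-19/106 - 72/1175)) = 12405*(18824 - 29957/124550) = 12405*(2344499243/124550) = 5816702621883/24910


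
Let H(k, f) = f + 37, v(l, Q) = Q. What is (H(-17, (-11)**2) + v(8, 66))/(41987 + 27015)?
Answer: 112/34501 ≈ 0.0032463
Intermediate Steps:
H(k, f) = 37 + f
(H(-17, (-11)**2) + v(8, 66))/(41987 + 27015) = ((37 + (-11)**2) + 66)/(41987 + 27015) = ((37 + 121) + 66)/69002 = (158 + 66)*(1/69002) = 224*(1/69002) = 112/34501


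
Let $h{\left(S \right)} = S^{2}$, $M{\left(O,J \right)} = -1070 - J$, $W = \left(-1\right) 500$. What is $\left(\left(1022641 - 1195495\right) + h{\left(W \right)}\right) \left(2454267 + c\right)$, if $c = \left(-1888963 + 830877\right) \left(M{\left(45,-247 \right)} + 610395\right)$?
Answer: $-49757406822384050$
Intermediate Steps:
$W = -500$
$c = -644979599192$ ($c = \left(-1888963 + 830877\right) \left(\left(-1070 - -247\right) + 610395\right) = - 1058086 \left(\left(-1070 + 247\right) + 610395\right) = - 1058086 \left(-823 + 610395\right) = \left(-1058086\right) 609572 = -644979599192$)
$\left(\left(1022641 - 1195495\right) + h{\left(W \right)}\right) \left(2454267 + c\right) = \left(\left(1022641 - 1195495\right) + \left(-500\right)^{2}\right) \left(2454267 - 644979599192\right) = \left(-172854 + 250000\right) \left(-644977144925\right) = 77146 \left(-644977144925\right) = -49757406822384050$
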